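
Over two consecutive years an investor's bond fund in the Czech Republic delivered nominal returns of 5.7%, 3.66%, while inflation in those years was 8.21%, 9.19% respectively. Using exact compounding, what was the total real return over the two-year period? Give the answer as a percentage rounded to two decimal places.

-7.27%

Nominal growth factor = 1.0570 × 1.0366 = 1.095686
Price-level growth factor = 1.0821 × 1.0919 = 1.181545
Real growth factor = 1.095686 / 1.181545 = 0.927333
Total real return = 0.927333 − 1 → -7.27%.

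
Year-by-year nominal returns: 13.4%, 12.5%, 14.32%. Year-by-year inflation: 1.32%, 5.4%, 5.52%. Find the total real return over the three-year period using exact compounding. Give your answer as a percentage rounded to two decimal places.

Nominal growth factor = 1.1340 × 1.1250 × 1.1432 = 1.458437
Price-level growth factor = 1.0132 × 1.0540 × 1.0552 = 1.126862
Real growth factor = 1.458437 / 1.126862 = 1.294247
Total real return = 1.294247 − 1 → 29.42%.

29.42%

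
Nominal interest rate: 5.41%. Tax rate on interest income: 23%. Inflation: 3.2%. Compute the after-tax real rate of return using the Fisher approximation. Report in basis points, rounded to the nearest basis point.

97 basis points

After-tax nominal return = 5.41% × (1 − 0.23) = 4.1657%.
r ≈ 4.1657% − 3.2% → 97 basis points.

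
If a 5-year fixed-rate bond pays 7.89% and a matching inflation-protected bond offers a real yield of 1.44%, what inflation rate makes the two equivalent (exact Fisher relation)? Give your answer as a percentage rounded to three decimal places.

6.358%

(1 + π) = (1 + i)/(1 + r) = 1.07890 / 1.01440 = 1.063584
Break-even inflation = 1.063584 − 1 → 6.358%.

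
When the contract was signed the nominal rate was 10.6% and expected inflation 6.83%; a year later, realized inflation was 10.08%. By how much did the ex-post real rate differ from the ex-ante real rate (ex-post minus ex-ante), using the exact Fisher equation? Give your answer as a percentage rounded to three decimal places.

Ex-ante: (1 + 0.1060)/(1 + 0.0683) − 1 = 3.5290%
Ex-post: (1 + 0.1060)/(1 + 0.1008) − 1 = 0.4724%
Difference (ex-post − ex-ante) = -3.0566% → -3.057%.

-3.057%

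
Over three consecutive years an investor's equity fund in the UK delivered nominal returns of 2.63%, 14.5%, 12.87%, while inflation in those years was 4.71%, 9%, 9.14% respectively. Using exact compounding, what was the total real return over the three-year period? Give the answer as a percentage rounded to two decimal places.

Compound the nominal returns: 1.0263 × 1.1450 × 1.1287 = 1.326351.
Compound inflation: 1.0471 × 1.0900 × 1.0914 = 1.245657.
Deflate: 1.326351 / 1.245657 = 1.064780.
Total real return = 1.064780 − 1 → 6.48%.

6.48%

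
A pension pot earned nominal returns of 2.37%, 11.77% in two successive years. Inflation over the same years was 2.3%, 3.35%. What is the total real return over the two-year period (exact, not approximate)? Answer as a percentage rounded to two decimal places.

Compound the nominal returns: 1.0237 × 1.1177 = 1.144189.
Compound inflation: 1.0230 × 1.0335 = 1.057271.
Deflate: 1.144189 / 1.057271 = 1.082211.
Total real return = 1.082211 − 1 → 8.22%.

8.22%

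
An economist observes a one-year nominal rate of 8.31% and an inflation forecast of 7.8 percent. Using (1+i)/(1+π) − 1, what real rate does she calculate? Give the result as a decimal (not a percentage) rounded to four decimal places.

0.0047

By the Fisher identity, 1 + r = (1 + i)/(1 + π).
1 + r = 1.08310 / 1.07800 = 1.004731
r = 1.004731 − 1 = 0.4731%, i.e. 0.0047.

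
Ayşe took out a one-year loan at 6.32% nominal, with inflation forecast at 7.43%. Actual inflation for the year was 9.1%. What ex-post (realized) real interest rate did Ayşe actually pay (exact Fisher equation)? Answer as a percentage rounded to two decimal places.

Ex-post: (1 + 0.0632)/(1 + 0.0910) − 1 = -2.5481%
So the realized real rate is -2.55%.

-2.55%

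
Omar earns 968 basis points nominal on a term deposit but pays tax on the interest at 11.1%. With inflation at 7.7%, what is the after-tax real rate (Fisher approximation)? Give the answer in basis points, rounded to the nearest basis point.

After-tax nominal return = 9.68% × (1 − 0.111) = 8.60552%.
r ≈ 8.60552% − 7.7% → 91 basis points.

91 basis points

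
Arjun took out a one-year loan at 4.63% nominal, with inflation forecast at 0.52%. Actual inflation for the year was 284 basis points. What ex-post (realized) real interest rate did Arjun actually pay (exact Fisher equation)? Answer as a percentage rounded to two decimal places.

1.74%

Ex-post: (1 + 0.0463)/(1 + 0.0284) − 1 = 1.7406%
So the realized real rate is 1.74%.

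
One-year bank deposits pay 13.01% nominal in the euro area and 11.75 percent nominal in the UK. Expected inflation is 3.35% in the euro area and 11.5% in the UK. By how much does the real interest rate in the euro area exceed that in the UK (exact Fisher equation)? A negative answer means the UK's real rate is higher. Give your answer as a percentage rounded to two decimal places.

9.12%

The euro area: (1 + 0.1301)/(1 + 0.0335) − 1 = 9.3469%
The UK: (1 + 0.1175)/(1 + 0.1150) − 1 = 0.2242%
Differential = 9.3469% − 0.2242% = 9.1227% → 9.12%.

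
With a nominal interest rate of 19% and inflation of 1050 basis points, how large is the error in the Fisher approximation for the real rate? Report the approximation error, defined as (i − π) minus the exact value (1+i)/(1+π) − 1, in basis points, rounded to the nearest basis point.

81 basis points

Approximate: r ≈ 19.000% − 10.500% = 8.5000%
Exact: (1 + 0.1900)/(1 + 0.1050) − 1 = 7.6923%
Error = 8.5000% − 7.6923% = 0.8077% → 81 basis points.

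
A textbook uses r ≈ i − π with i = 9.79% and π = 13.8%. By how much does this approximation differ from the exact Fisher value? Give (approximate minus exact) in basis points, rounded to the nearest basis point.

-49 basis points

Approximate: r ≈ 9.790% − 13.800% = -4.0100%
Exact: (1 + 0.0979)/(1 + 0.1380) − 1 = -3.5237%
Error = -4.0100% − (-3.5237%) = -0.4863% → -49 basis points.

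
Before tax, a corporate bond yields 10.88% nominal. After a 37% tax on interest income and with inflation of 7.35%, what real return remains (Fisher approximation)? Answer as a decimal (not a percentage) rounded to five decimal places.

After-tax nominal return = 10.88% × (1 − 0.37) = 6.8544%.
r ≈ 6.8544% − 7.35% → -0.00496.

-0.00496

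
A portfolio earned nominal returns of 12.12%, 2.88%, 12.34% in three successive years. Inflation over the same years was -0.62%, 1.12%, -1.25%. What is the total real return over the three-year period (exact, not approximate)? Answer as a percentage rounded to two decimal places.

30.58%

Compound the nominal returns: 1.1212 × 1.0288 × 1.1234 = 1.295831.
Compound inflation: 0.9938 × 1.0112 × 0.9875 = 0.992369.
Deflate: 1.295831 / 0.992369 = 1.305796.
Total real return = 1.305796 − 1 → 30.58%.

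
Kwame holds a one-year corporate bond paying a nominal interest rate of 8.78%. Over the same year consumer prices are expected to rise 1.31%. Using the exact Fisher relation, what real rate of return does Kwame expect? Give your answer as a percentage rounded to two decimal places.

By the Fisher relation, 1 + r = (1 + i)/(1 + π).
1 + r = 1.08780 / 1.01310 = 1.073734
r = 1.073734 − 1 = 7.3734%, i.e. 7.37%.

7.37%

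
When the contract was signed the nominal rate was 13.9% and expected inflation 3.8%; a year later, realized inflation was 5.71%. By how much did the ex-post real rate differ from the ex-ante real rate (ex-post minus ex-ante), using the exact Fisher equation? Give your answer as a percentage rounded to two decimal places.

-1.98%

Ex-ante: (1 + 0.1390)/(1 + 0.0380) − 1 = 9.7303%
Ex-post: (1 + 0.1390)/(1 + 0.0571) − 1 = 7.7476%
Difference (ex-post − ex-ante) = -1.9826% → -1.98%.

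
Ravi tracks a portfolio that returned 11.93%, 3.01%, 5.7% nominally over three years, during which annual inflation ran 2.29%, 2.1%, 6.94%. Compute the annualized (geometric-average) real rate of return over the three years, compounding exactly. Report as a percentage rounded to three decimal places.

Nominal growth factor = 1.1193 × 1.0301 × 1.0570 = 1.21871141
Price-level growth factor = 1.0229 × 1.0210 × 1.0694 = 1.11686093
Real growth factor = 1.21871141 / 1.11686093 = 1.09119352
Annualized real rate = 1.09119352^(1/3) − 1 = 2.9518% → 2.952%.

2.952%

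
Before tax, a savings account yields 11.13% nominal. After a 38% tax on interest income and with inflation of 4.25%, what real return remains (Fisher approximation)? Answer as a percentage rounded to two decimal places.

After-tax nominal return = 11.13% × (1 − 0.38) = 6.9006%.
r ≈ 6.9006% − 4.25% → 2.65%.

2.65%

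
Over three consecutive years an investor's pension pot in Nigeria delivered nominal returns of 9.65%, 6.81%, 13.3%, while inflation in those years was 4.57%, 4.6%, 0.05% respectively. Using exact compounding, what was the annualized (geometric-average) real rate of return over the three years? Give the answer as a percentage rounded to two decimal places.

6.63%

Compound the nominal returns: 1.0965 × 1.0681 × 1.1330 = 1.32693748.
Compound inflation: 1.0457 × 1.0460 × 1.0005 = 1.09434910.
Deflate: 1.32693748 / 1.09434910 = 1.21253582.
Annualized real rate = 1.21253582^(1/3) − 1 = 6.6346% → 6.63%.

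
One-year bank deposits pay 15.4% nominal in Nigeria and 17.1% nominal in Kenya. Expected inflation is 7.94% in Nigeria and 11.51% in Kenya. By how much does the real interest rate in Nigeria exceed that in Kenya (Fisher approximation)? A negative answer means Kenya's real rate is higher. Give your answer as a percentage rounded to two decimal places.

Nigeria: 15.4% − 7.94% = 7.460%
Kenya: 17.1% − 11.51% = 5.590%
Differential = 1.870% → 1.87%.

1.87%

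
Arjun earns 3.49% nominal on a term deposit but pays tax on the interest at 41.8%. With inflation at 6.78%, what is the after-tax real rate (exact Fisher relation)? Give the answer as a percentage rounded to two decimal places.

After-tax nominal return = 3.49% × (1 − 0.418) = 2.03118%.
1 + r = 1.0203118 / 1.06780 = 0.955527
After-tax real rate = 0.955527 − 1 → -4.45%.

-4.45%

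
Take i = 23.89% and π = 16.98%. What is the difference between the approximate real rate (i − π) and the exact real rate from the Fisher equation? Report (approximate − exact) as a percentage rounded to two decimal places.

Approximate: r ≈ 23.890% − 16.980% = 6.9100%
Exact: (1 + 0.2389)/(1 + 0.1698) − 1 = 5.9070%
Error = 6.9100% − 5.9070% = 1.0030% → 1.00%.

1.00%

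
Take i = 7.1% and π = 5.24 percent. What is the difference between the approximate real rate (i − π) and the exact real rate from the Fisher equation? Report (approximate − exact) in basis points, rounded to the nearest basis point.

9 basis points

Approximate: r ≈ 7.100% − 5.240% = 1.8600%
Exact: (1 + 0.0710)/(1 + 0.0524) − 1 = 1.7674%
Error = 1.8600% − 1.7674% = 0.0926% → 9 basis points.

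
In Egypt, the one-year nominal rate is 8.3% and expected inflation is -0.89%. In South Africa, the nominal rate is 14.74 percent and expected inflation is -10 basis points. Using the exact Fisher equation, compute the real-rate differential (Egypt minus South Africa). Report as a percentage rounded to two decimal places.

-5.58%

Egypt: (1 + 0.0830)/(1 − 0.0089) − 1 = 9.2725%
South Africa: (1 + 0.1474)/(1 − 0.0010) − 1 = 14.8549%
Differential = 9.2725% − 14.8549% = -5.5823% → -5.58%.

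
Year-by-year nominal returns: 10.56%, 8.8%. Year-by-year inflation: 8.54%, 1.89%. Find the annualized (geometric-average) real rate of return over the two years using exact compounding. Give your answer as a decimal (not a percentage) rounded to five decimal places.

Compound the nominal returns: 1.1056 × 1.0880 = 1.20289280.
Compound inflation: 1.0854 × 1.0189 = 1.10591406.
Deflate: 1.20289280 / 1.10591406 = 1.08769103.
Annualized real rate = 1.08769103^(1/2) − 1 = 4.2924% → 0.04292.

0.04292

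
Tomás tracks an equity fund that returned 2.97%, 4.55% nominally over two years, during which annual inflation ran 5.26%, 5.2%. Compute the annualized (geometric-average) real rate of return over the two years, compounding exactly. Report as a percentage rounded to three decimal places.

Compound the nominal returns: 1.0297 × 1.0455 = 1.07655135.
Compound inflation: 1.0526 × 1.0520 = 1.10733520.
Deflate: 1.07655135 / 1.10733520 = 0.97220006.
Annualized real rate = 0.97220006^(1/2) − 1 = -1.3998% → -1.400%.

-1.400%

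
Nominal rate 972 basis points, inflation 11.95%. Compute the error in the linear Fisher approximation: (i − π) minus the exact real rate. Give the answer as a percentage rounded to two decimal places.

Approximate: r ≈ 9.720% − 11.950% = -2.2300%
Exact: (1 + 0.0972)/(1 + 0.1195) − 1 = -1.9920%
Error = -2.2300% − (-1.9920%) = -0.2380% → -0.24%.

-0.24%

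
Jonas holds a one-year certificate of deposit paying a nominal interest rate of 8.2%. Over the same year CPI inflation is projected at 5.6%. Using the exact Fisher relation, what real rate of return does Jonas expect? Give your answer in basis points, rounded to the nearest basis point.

246 basis points

1 + r = 1.08200 / 1.05600 = 1.024621
r = 1.024621 − 1 = 2.4621%, i.e. 246 basis points.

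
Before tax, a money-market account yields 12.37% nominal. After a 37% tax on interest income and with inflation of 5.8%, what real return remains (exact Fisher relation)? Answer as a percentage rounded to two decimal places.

After-tax nominal return = 12.37% × (1 − 0.37) = 7.7931%.
1 + r = 1.077931 / 1.05800 = 1.018838
After-tax real rate = 1.018838 − 1 → 1.88%.

1.88%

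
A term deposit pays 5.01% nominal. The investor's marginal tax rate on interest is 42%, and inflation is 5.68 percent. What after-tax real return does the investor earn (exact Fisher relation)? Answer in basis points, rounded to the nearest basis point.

After-tax nominal return = 5.01% × (1 − 0.42) = 2.9058%.
1 + r = 1.029058 / 1.05680 = 0.973749
After-tax real rate = 0.973749 − 1 → -263 basis points.

-263 basis points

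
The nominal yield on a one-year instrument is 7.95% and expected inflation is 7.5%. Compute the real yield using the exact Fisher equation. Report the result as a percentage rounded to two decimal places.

By the Fisher relation, 1 + r = (1 + i)/(1 + π).
1 + r = 1.07950 / 1.07500 = 1.004186
r = 1.004186 − 1 = 0.4186%, i.e. 0.42%.

0.42%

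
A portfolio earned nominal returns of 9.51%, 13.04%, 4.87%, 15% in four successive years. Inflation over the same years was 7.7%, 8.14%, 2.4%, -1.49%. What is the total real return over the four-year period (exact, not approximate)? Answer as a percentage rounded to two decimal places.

Nominal growth factor = 1.0951 × 1.1304 × 1.0487 × 1.1500 = 1.492915
Price-level growth factor = 1.0770 × 1.0814 × 1.0240 × 0.9851 = 1.174850
Real growth factor = 1.492915 / 1.174850 = 1.270728
Total real return = 1.270728 − 1 → 27.07%.

27.07%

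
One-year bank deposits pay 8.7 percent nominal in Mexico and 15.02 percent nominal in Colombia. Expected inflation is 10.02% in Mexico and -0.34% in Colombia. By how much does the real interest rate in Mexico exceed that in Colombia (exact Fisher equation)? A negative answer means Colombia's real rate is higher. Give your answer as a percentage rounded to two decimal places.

-16.61%

Mexico: (1 + 0.0870)/(1 + 0.1002) − 1 = -1.1998%
Colombia: (1 + 0.1502)/(1 − 0.0034) − 1 = 15.4124%
Differential = -1.1998% − 15.4124% = -16.6122% → -16.61%.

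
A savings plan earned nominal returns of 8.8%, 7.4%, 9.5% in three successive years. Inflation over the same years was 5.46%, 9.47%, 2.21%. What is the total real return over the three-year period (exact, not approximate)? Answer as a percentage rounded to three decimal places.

8.435%

Nominal growth factor = 1.0880 × 1.0740 × 1.0950 = 1.279521
Price-level growth factor = 1.0546 × 1.0947 × 1.0221 = 1.179984
Real growth factor = 1.279521 / 1.179984 = 1.084354
Total real return = 1.084354 − 1 → 8.435%.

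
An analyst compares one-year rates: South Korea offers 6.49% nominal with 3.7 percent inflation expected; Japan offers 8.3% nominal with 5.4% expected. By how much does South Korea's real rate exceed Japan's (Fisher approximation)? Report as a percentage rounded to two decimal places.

South Korea: 6.49% − 3.7% = 2.790%
Japan: 8.3% − 5.4% = 2.900%
Differential = -0.110% → -0.11%.

-0.11%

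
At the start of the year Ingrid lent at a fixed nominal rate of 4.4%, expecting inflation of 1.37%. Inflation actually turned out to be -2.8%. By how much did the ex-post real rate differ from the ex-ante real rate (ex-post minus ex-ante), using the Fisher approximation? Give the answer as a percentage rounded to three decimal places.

4.170%

Ex-ante: 4.4% − 1.37% = 3.030%
Ex-post: 4.4% − (-2.8%) = 7.200%
Difference (ex-post − ex-ante) = 4.1700% → 4.170%.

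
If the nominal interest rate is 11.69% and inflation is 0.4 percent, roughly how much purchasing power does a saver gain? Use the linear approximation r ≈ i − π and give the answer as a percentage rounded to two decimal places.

11.29%

r ≈ i − π = 11.69% − 0.4% = 11.29%.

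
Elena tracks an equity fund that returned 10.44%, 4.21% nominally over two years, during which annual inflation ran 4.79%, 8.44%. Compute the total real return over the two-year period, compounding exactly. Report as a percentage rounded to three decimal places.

1.281%

Compound the nominal returns: 1.1044 × 1.0421 = 1.150895.
Compound inflation: 1.0479 × 1.0844 = 1.136343.
Deflate: 1.150895 / 1.136343 = 1.012806.
Total real return = 1.012806 − 1 → 1.281%.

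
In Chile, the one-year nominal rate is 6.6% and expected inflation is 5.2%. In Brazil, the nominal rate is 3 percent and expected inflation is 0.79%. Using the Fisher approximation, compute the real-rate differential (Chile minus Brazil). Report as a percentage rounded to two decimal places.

-0.81%

Chile: 6.6% − 5.2% = 1.400%
Brazil: 3% − 0.79% = 2.210%
Differential = -0.810% → -0.81%.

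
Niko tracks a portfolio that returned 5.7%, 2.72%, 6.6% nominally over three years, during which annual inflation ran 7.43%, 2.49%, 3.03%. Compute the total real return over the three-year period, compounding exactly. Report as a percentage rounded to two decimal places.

2.03%

Compound the nominal returns: 1.0570 × 1.0272 × 1.0660 = 1.157410.
Compound inflation: 1.0743 × 1.0249 × 1.0303 = 1.134412.
Deflate: 1.157410 / 1.134412 = 1.020273.
Total real return = 1.020273 − 1 → 2.03%.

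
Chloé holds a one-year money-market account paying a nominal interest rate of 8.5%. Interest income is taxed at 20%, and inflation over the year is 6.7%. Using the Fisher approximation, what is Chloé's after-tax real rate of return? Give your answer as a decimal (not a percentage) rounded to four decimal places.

0.0010

After-tax nominal return = 8.5% × (1 − 0.2) = 6.8000%.
r ≈ 6.8000% − 6.7% → 0.0010.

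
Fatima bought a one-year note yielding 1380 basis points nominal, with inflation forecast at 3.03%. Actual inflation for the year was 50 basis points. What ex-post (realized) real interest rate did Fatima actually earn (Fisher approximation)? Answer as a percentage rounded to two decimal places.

13.30%

Ex-post: 13.8% − 0.5% = 13.300%
So the realized real rate is 13.30%.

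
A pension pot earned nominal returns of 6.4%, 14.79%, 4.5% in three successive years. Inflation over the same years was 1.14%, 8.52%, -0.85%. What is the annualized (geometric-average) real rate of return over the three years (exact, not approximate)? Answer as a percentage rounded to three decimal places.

Nominal growth factor = 1.0640 × 1.1479 × 1.0450 = 1.27632705
Price-level growth factor = 1.0114 × 1.0852 × 0.9915 = 1.08824192
Real growth factor = 1.27632705 / 1.08824192 = 1.17283393
Annualized real rate = 1.17283393^(1/3) − 1 = 5.4578% → 5.458%.

5.458%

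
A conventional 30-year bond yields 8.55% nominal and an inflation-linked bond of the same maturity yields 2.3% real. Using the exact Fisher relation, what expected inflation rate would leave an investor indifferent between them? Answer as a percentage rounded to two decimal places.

6.11%

(1 + π) = (1 + i)/(1 + r) = 1.08550 / 1.02300 = 1.061095
Break-even inflation = 1.061095 − 1 → 6.11%.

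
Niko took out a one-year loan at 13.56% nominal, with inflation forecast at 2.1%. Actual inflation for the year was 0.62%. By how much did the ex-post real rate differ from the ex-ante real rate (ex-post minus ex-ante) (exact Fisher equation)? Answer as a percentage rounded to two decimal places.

Ex-ante: (1 + 0.1356)/(1 + 0.0210) − 1 = 11.2243%
Ex-post: (1 + 0.1356)/(1 + 0.0062) − 1 = 12.8603%
Difference (ex-post − ex-ante) = 1.6360% → 1.64%.

1.64%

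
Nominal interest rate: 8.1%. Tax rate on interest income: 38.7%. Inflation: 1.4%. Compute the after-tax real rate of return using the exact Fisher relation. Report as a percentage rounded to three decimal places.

After-tax nominal return = 8.1% × (1 − 0.387) = 4.9653%.
1 + r = 1.049653 / 1.01400 = 1.035161
After-tax real rate = 1.035161 − 1 → 3.516%.

3.516%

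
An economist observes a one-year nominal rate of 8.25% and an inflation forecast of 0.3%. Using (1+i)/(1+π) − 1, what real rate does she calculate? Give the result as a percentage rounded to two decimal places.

By the Fisher equation, 1 + r = (1 + i)/(1 + π).
1 + r = 1.08250 / 1.00300 = 1.079262
r = 1.079262 − 1 = 7.9262%, i.e. 7.93%.

7.93%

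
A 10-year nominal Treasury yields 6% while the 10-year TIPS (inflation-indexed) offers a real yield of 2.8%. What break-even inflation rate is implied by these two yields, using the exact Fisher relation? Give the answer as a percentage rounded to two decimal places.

3.11%

(1 + π) = (1 + i)/(1 + r) = 1.06000 / 1.02800 = 1.031128
Break-even inflation = 1.031128 − 1 → 3.11%.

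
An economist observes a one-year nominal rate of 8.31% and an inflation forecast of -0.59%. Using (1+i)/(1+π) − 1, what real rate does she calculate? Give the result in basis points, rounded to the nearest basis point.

By the Fisher identity, 1 + r = (1 + i)/(1 + π).
1 + r = 1.08310 / 0.99410 = 1.089528
r = 1.089528 − 1 = 8.9528%, i.e. 895 basis points.

895 basis points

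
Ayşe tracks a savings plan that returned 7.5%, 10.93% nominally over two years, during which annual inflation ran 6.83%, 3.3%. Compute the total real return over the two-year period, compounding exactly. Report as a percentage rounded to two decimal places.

Compound the nominal returns: 1.0750 × 1.1093 = 1.192498.
Compound inflation: 1.0683 × 1.0330 = 1.103554.
Deflate: 1.192498 / 1.103554 = 1.080597.
Total real return = 1.080597 − 1 → 8.06%.

8.06%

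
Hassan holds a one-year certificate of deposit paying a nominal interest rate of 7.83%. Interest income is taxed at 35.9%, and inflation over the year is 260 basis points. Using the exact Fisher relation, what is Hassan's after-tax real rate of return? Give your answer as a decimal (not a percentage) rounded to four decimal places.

After-tax nominal return = 7.83% × (1 − 0.359) = 5.01903%.
1 + r = 1.0501903 / 1.02600 = 1.023577
After-tax real rate = 1.023577 − 1 → 0.0236.

0.0236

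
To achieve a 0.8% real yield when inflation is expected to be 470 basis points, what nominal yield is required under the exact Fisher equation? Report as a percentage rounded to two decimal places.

5.54%

(1 + i) = (1 + r)(1 + π) = 1.00800 × 1.04700 = 1.055376
i = 1.055376 − 1, so the required nominal rate is 5.54%.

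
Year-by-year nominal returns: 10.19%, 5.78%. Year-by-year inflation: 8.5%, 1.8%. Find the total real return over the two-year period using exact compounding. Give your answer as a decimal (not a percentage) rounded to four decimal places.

Nominal growth factor = 1.1019 × 1.0578 = 1.165590
Price-level growth factor = 1.0850 × 1.0180 = 1.104530
Real growth factor = 1.165590 / 1.104530 = 1.055281
Total real return = 1.055281 − 1 → 0.0553.

0.0553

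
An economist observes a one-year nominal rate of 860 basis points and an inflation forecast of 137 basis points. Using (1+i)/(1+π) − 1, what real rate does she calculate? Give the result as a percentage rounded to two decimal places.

7.13%

1 + r = 1.08600 / 1.01370 = 1.071323
r = 1.071323 − 1 = 7.1323%, i.e. 7.13%.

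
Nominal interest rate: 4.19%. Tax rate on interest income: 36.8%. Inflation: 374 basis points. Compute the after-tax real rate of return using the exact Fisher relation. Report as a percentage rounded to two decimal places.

After-tax nominal return = 4.19% × (1 − 0.368) = 2.64808%.
1 + r = 1.0264808 / 1.03740 = 0.989474
After-tax real rate = 0.989474 − 1 → -1.05%.

-1.05%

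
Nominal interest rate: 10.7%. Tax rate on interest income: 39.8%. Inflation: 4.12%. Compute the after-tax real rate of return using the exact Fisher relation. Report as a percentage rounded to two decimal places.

After-tax nominal return = 10.7% × (1 − 0.398) = 6.4414%.
1 + r = 1.064414 / 1.04120 = 1.022295
After-tax real rate = 1.022295 − 1 → 2.23%.

2.23%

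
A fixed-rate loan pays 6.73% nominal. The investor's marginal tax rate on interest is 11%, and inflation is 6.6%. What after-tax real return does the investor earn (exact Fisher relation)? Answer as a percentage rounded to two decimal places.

-0.57%

After-tax nominal return = 6.73% × (1 − 0.11) = 5.9897%.
1 + r = 1.059897 / 1.06600 = 0.994275
After-tax real rate = 0.994275 − 1 → -0.57%.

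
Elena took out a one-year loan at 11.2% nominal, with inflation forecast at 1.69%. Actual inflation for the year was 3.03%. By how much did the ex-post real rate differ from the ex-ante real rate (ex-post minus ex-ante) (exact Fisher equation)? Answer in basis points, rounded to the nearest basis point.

Ex-ante: (1 + 0.1120)/(1 + 0.0169) − 1 = 9.3520%
Ex-post: (1 + 0.1120)/(1 + 0.0303) − 1 = 7.9297%
Difference (ex-post − ex-ante) = -1.4222% → -142 basis points.

-142 basis points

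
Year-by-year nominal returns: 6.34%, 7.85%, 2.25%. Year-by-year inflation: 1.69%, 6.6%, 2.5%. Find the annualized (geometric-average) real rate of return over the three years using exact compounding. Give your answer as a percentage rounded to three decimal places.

Nominal growth factor = 1.0634 × 1.0785 × 1.0225 = 1.17268163
Price-level growth factor = 1.0169 × 1.0660 × 1.0250 = 1.11111579
Real growth factor = 1.17268163 / 1.11111579 = 1.05540903
Annualized real rate = 1.05540903^(1/3) − 1 = 1.8139% → 1.814%.

1.814%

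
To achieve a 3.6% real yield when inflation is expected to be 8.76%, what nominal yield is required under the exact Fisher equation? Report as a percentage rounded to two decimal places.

(1 + i) = (1 + r)(1 + π) = 1.03600 × 1.08760 = 1.1267536
i = 1.1267536 − 1, so the required nominal rate is 12.68%.

12.68%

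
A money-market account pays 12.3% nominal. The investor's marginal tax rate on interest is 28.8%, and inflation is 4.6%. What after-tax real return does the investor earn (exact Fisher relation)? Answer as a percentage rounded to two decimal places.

3.97%

After-tax nominal return = 12.3% × (1 − 0.288) = 8.7576%.
1 + r = 1.087576 / 1.04600 = 1.039748
After-tax real rate = 1.039748 − 1 → 3.97%.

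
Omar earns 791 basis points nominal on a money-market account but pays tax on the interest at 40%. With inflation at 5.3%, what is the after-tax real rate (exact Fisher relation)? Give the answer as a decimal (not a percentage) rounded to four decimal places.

-0.0053

After-tax nominal return = 7.91% × (1 − 0.4) = 4.7460%.
1 + r = 1.04746 / 1.05300 = 0.994739
After-tax real rate = 0.994739 − 1 → -0.0053.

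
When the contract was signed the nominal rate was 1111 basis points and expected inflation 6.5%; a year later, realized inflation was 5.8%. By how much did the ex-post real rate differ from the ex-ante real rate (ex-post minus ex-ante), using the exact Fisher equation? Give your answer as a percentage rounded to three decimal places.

0.690%

Ex-ante: (1 + 0.1111)/(1 + 0.0650) − 1 = 4.3286%
Ex-post: (1 + 0.1111)/(1 + 0.0580) − 1 = 5.0189%
Difference (ex-post − ex-ante) = 0.6903% → 0.690%.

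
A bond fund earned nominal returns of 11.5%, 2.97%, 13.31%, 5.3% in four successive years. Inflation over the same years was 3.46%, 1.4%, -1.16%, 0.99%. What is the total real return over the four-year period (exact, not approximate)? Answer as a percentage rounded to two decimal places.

30.82%

Nominal growth factor = 1.1150 × 1.0297 × 1.1331 × 1.0530 = 1.369879
Price-level growth factor = 1.0346 × 1.0140 × 0.9884 × 1.0099 = 1.047180
Real growth factor = 1.369879 / 1.047180 = 1.308159
Total real return = 1.308159 − 1 → 30.82%.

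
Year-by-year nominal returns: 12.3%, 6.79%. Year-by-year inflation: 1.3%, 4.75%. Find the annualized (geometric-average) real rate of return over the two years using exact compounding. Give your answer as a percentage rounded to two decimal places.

Nominal growth factor = 1.1230 × 1.0679 = 1.19925170
Price-level growth factor = 1.0130 × 1.0475 = 1.06111750
Real growth factor = 1.19925170 / 1.06111750 = 1.13017804
Annualized real rate = 1.13017804^(1/2) − 1 = 6.3098% → 6.31%.

6.31%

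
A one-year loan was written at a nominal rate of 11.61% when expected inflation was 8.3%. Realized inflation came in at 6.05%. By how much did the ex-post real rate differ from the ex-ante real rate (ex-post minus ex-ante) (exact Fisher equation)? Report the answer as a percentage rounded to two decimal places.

Ex-ante: (1 + 0.1161)/(1 + 0.0830) − 1 = 3.0563%
Ex-post: (1 + 0.1161)/(1 + 0.0605) − 1 = 5.2428%
Difference (ex-post − ex-ante) = 2.1865% → 2.19%.

2.19%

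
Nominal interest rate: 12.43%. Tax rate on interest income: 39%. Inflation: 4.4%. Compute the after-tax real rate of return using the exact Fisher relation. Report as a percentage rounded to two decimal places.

After-tax nominal return = 12.43% × (1 − 0.39) = 7.5823%.
1 + r = 1.075823 / 1.04400 = 1.030482
After-tax real rate = 1.030482 − 1 → 3.05%.

3.05%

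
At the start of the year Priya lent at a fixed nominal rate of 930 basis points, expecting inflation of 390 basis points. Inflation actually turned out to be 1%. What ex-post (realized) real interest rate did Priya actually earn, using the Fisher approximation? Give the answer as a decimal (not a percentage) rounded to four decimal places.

Ex-post: 9.3% − 1% = 8.300%
So the realized real rate is 0.0830.

0.0830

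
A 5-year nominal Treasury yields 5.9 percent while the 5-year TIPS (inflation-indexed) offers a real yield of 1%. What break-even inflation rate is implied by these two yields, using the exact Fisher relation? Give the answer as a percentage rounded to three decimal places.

(1 + π) = (1 + i)/(1 + r) = 1.05900 / 1.01000 = 1.0485149
Break-even inflation = 1.0485149 − 1 → 4.851%.

4.851%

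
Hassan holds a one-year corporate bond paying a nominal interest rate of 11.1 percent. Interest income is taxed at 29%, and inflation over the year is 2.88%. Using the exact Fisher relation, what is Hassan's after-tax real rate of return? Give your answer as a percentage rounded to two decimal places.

4.86%

After-tax nominal return = 11.1% × (1 − 0.29) = 7.8810%.
1 + r = 1.07881 / 1.02880 = 1.048610
After-tax real rate = 1.048610 − 1 → 4.86%.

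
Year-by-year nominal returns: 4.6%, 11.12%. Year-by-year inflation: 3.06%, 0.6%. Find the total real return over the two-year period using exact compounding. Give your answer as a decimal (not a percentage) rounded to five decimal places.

Nominal growth factor = 1.0460 × 1.1112 = 1.162315
Price-level growth factor = 1.0306 × 1.0060 = 1.036784
Real growth factor = 1.162315 / 1.036784 = 1.121078
Total real return = 1.121078 − 1 → 0.12108.

0.12108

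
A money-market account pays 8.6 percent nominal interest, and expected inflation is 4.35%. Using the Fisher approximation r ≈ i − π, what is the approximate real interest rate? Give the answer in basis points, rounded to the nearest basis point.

r ≈ i − π = 8.6% − 4.35% = 425 basis points.

425 basis points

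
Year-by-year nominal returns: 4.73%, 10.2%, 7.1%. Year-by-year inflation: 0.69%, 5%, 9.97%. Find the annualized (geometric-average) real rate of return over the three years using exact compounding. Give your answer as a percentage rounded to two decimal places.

2.06%

Nominal growth factor = 1.0473 × 1.1020 × 1.0710 = 1.23606745
Price-level growth factor = 1.0069 × 1.0500 × 1.0997 = 1.16265233
Real growth factor = 1.23606745 / 1.16265233 = 1.06314452
Annualized real rate = 1.06314452^(1/3) − 1 = 2.0620% → 2.06%.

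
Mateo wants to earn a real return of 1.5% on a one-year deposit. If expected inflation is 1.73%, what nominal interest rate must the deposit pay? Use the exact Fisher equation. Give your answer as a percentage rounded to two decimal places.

3.26%

(1 + i) = (1 + r)(1 + π) = 1.01500 × 1.01730 = 1.0325595
i = 1.0325595 − 1, so the required nominal rate is 3.26%.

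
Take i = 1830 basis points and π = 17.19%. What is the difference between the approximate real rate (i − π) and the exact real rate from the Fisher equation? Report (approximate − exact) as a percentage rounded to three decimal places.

0.163%

Approximate: r ≈ 18.300% − 17.190% = 1.1100%
Exact: (1 + 0.1830)/(1 + 0.1719) − 1 = 0.9472%
Error = 1.1100% − 0.9472% = 0.1628% → 0.163%.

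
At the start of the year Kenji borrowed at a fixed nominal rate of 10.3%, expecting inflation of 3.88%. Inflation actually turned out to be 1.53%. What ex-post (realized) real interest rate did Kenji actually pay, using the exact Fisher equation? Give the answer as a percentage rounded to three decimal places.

Ex-post: (1 + 0.1030)/(1 + 0.0153) − 1 = 8.6378%
So the realized real rate is 8.638%.

8.638%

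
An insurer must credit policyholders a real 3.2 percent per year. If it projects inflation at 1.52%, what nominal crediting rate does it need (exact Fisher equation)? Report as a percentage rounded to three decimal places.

(1 + i) = (1 + r)(1 + π) = 1.03200 × 1.01520 = 1.0476864
i = 1.0476864 − 1, so the required nominal rate is 4.769%.

4.769%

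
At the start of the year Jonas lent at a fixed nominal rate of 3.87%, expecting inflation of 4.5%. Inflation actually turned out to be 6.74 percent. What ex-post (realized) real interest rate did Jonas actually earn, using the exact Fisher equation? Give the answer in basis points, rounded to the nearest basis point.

-269 basis points

Ex-post: (1 + 0.0387)/(1 + 0.0674) − 1 = -2.6888%
So the realized real rate is -269 basis points.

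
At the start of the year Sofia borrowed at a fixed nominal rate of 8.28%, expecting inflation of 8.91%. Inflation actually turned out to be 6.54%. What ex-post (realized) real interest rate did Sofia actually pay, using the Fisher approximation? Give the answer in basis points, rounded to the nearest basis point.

174 basis points

Ex-post: 8.28% − 6.54% = 1.740%
So the realized real rate is 174 basis points.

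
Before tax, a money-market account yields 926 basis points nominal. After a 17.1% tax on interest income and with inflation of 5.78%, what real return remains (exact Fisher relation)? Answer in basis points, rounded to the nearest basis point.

179 basis points

After-tax nominal return = 9.26% × (1 − 0.171) = 7.67654%.
1 + r = 1.0767654 / 1.05780 = 1.017929
After-tax real rate = 1.017929 − 1 → 179 basis points.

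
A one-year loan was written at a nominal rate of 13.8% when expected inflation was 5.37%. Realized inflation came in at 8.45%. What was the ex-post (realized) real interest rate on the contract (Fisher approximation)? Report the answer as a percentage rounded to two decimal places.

Ex-post: 13.8% − 8.45% = 5.350%
So the realized real rate is 5.35%.

5.35%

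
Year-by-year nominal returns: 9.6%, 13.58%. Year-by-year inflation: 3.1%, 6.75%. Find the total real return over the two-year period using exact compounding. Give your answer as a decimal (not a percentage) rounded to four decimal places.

0.1311

Nominal growth factor = 1.0960 × 1.1358 = 1.244837
Price-level growth factor = 1.0310 × 1.0675 = 1.100593
Real growth factor = 1.244837 / 1.100593 = 1.131061
Total real return = 1.131061 − 1 → 0.1311.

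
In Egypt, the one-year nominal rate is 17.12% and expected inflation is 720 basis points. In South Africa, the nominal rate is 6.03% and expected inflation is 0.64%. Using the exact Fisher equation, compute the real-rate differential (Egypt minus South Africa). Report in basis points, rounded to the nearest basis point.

390 basis points

Egypt: (1 + 0.1712)/(1 + 0.0720) − 1 = 9.2537%
South Africa: (1 + 0.0603)/(1 + 0.0064) − 1 = 5.3557%
Differential = 9.2537% − 5.3557% = 3.8980% → 390 basis points.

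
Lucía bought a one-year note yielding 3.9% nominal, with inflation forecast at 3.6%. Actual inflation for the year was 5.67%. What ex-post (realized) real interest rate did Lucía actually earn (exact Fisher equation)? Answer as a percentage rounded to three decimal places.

Ex-post: (1 + 0.0390)/(1 + 0.0567) − 1 = -1.6750%
So the realized real rate is -1.675%.

-1.675%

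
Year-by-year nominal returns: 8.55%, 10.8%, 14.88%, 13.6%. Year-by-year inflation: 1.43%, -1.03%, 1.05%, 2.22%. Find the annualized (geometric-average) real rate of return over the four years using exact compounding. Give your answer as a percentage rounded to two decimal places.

10.92%

Nominal growth factor = 1.0855 × 1.1080 × 1.1488 × 1.1360 = 1.56961213
Price-level growth factor = 1.0143 × 0.9897 × 1.0105 × 1.0222 = 1.03691269
Real growth factor = 1.56961213 / 1.03691269 = 1.51373606
Annualized real rate = 1.51373606^(1/4) − 1 = 10.9207% → 10.92%.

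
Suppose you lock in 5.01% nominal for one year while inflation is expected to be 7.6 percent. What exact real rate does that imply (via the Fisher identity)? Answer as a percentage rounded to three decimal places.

By the Fisher identity, 1 + r = (1 + i)/(1 + π).
1 + r = 1.05010 / 1.07600 = 0.975929
r = 0.975929 − 1 = -2.4071%, i.e. -2.407%.

-2.407%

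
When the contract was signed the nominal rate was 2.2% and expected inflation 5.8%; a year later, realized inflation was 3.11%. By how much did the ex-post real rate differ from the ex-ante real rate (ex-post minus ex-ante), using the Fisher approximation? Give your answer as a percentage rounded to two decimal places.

2.69%

Ex-ante: 2.2% − 5.8% = -3.600%
Ex-post: 2.2% − 3.11% = -0.910%
Difference (ex-post − ex-ante) = 2.6900% → 2.69%.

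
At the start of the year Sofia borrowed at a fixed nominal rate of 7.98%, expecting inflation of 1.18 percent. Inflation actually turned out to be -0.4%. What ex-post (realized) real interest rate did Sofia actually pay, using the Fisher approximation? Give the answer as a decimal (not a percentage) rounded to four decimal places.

0.0838

Ex-post: 7.98% − (-0.4%) = 8.380%
So the realized real rate is 0.0838.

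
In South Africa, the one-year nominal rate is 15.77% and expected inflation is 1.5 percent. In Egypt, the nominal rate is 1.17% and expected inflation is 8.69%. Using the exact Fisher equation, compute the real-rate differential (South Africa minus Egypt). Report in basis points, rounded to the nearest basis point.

South Africa: (1 + 0.1577)/(1 + 0.0150) − 1 = 14.0591%
Egypt: (1 + 0.0117)/(1 + 0.0869) − 1 = -6.9188%
Differential = 14.0591% − (-6.9188%) = 20.9779% → 2098 basis points.

2098 basis points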